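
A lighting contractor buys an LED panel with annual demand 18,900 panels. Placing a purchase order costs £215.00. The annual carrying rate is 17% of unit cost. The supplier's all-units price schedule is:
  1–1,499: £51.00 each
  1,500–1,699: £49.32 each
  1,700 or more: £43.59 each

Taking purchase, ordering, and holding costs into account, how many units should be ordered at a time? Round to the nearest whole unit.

Q* ≈ 1,700 panels

Holding cost per unit per year at price C is H = 0.17·C.
Evaluate total cost at each tier's feasible EOQ or, if the EOQ is below the tier, at the tier's minimum quantity.
EOQ at £51.00 = 968.2 (feasible in tier 1): TC = 18,900×£51.00 + (18,900/968.2)×215 + (968.2/2)×0.17×£51.00 = £972,294.11.
EOQ at £49.32 = 984.5 < 1500, so use break Q=1500: TC = 18,900×£49.32 + (18,900/1500.0)×215 + (1500.0/2)×0.17×£49.32 = £941,145.30.
EOQ at £43.59 = 1047.2 < 1700, so use break Q=1700: TC = 18,900×£43.59 + (18,900/1700.0)×215 + (1700.0/2)×0.17×£43.59 = £832,540.05.
Lowest total cost is £832,540.05 at Q = 1700.0.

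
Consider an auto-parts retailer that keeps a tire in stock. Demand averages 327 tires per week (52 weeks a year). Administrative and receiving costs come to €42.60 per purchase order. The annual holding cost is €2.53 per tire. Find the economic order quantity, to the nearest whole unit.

Annual demand D = 327 × 52 = 17,004.
EOQ = √(2DS / H) = √(2 × 17,004 × 42.6 / 2.53).
= √(1,448,740.8 / 2.53) = √572,624.8221 ≈ 756.720.

Q* ≈ 757 tires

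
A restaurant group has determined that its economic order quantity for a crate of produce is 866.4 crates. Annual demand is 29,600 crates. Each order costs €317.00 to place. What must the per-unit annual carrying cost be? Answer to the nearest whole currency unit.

H ≈ €25

Squaring Q* = √(2DS/H) gives Q*² = 2DS/H.
From Q* = √(2DS/H): H = 2DS / Q*² = 2 × 29,600 × 317 / 866.4² = 25.0002.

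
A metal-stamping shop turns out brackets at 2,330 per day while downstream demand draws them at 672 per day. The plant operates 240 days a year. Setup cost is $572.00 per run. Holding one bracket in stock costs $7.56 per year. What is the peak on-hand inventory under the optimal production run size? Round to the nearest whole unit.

I_max ≈ 4,167 brackets

Annual demand D = 672 × 240 = 161,280.
Production build-up factor (1 − d/p) = 1 − 672/2,330 = 0.7116.
Q* = √(2DS / (H(1 − d/p))) = √(2 × 161,280 × 572 / (7.56 × 0.7116)).
= √(184,504,320 / 5.3796) ≈ 5856.364.
Maximum inventory = Q*(1 − d/p) = 5856.364 × 0.7116 ≈ 4167.318.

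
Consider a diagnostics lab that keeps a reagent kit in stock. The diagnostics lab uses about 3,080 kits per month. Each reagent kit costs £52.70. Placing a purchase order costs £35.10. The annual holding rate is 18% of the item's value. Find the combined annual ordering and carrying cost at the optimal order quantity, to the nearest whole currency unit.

TC* ≈ £4,961

Annual demand D = 3,080 × 12 = 36,960.
Holding cost H = 0.18 × £52.70 = £9.4860 per unit per year.
Q* = √(2DS/H) = √(2 × 36,960 × 35.1 / 9.486) ≈ 522.99.
At the optimum the two cost components are equal, so total cost = 2·(Q*/2)H = Q*·H.
Minimum total = √(2DSH) = √(2 × 36,960 × 35.1 × 9.486) ≈ 4961.078.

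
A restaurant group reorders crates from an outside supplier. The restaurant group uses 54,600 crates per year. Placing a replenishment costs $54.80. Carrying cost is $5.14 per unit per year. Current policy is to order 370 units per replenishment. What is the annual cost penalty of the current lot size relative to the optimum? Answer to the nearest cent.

EOQ = √(2DS/H) = √(2 × 54,600 × 54.8 / 5.14) ≈ 1079.00.
Cost at Q* = (D/Q*)S + (Q*/2)H = √(2DSH) ≈ $5,546.04.
Cost at Q = 370: (54,600/370)×54.8 + (370/2)×5.14 = $8,086.70 + $950.90 = $9,037.60.
Excess = $9,037.60 − $5,546.04 = $3,491.56.

Extra cost ≈ $3,491.56 per year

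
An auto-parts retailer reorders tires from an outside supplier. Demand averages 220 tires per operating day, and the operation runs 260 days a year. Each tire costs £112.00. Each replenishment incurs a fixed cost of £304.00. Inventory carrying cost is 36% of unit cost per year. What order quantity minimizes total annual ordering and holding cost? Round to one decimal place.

Annual demand D = 220 × 260 = 57,200.
Holding cost H = 0.36 × £112.00 = £40.3200 per unit per year.
EOQ = √(2DS / H) = √(2 × 57,200 × 304 / 40.32).
= √(34,777,600 / 40.32) = √862,539.6825 ≈ 928.730.

Q* ≈ 928.7 tires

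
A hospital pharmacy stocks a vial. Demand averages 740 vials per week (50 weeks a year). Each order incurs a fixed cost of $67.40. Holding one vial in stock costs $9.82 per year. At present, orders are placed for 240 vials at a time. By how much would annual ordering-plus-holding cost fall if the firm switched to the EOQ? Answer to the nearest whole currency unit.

Extra cost ≈ $4,571 per year

Annual demand D = 740 × 50 = 37,000.
EOQ = √(2DS/H) = √(2 × 37,000 × 67.4 / 9.82) ≈ 712.67.
Cost at Q* = (D/Q*)S + (Q*/2)H = √(2DSH) ≈ $6,998.44.
Cost at Q = 240: (37,000/240)×67.4 + (240/2)×9.82 = $10,390.83 + $1,178.40 = $11,569.23.
Excess = $11,569.23 − $6,998.44 = $4,570.79.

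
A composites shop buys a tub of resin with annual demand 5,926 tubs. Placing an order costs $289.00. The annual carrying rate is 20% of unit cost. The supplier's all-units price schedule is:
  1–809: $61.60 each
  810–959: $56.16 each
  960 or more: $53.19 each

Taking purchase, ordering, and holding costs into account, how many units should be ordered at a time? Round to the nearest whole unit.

Holding cost per unit per year at price C is H = 0.20·C.
Candidates are each tier's EOQ (if it falls in that tier) and each price-break quantity.
EOQ at $61.60 = 527.3 (feasible in tier 1): TC = 5,926×$61.60 + (5,926/527.3)×289 + (527.3/2)×0.20×$61.60 = $371,537.66.
EOQ at $56.16 = 552.2 < 810, so use break Q=810: TC = 5,926×$56.16 + (5,926/810.0)×289 + (810.0/2)×0.20×$56.16 = $339,467.46.
EOQ at $53.19 = 567.4 < 960, so use break Q=960: TC = 5,926×$53.19 + (5,926/960.0)×289 + (960.0/2)×0.20×$53.19 = $322,094.15.
Lowest total cost is $322,094.15 at Q = 960.0.

Q* ≈ 960 tubs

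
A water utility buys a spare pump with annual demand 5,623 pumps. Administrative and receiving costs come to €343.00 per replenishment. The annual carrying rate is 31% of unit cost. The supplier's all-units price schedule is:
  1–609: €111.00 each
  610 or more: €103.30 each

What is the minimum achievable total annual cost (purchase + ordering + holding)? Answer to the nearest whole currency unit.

TC* ≈ €593,785

Holding cost per unit per year at price C is H = 0.31·C.
Candidates are each tier's EOQ (if it falls in that tier) and each price-break quantity.
EOQ at €111.00 = 334.8 (feasible in tier 1): TC = 5,623×€111.00 + (5,623/334.8)×343 + (334.8/2)×0.31×€111.00 = €635,673.95.
EOQ at €103.30 = 347.1 < 610, so use break Q=610: TC = 5,623×€103.30 + (5,623/610.0)×343 + (610.0/2)×0.31×€103.30 = €593,784.70.
Lowest total cost among the candidates is at Q = 610.0.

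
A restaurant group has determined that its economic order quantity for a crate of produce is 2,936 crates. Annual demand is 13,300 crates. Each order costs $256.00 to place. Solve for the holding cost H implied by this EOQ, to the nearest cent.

The basic EOQ model gives Q* = √(2DS/H); rearrange for the unknown.
From Q* = √(2DS/H): H = 2DS / Q*² = 2 × 13,300 × 256 / 2,936² = 0.7900.

H ≈ $0.79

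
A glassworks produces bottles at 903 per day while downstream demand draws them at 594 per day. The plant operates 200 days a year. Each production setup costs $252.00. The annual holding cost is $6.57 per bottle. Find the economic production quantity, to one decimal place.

Q* ≈ 5,160.7 bottles

Annual demand D = 594 × 200 = 118,800.
Production build-up factor (1 − d/p) = 1 − 594/903 = 0.3422.
Q* = √(2DS / (H(1 − d/p))) = √(2 × 118,800 × 252 / (6.57 × 0.3422)).
= √(59,875,200 / 2.2482) ≈ 5160.662.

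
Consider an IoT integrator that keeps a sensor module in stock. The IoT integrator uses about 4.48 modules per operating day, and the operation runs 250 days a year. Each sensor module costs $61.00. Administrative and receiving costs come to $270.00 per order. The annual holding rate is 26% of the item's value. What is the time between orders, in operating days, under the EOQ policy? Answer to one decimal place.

Annual demand D = 4.48 × 250 = 1,120.
Holding cost H = 0.26 × $61.00 = $15.8600 per unit per year.
Q* = √(2DS/H) = √(2 × 1,120 × 270 / 15.86) ≈ 195.28.
Cycle time = Q*/D × 250 = 195.28 / 1,120 × 250 ≈ 43.589 days.

T ≈ 43.6 days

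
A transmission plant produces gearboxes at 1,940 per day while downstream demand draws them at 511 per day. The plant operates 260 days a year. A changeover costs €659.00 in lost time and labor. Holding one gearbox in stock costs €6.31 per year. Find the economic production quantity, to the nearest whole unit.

Annual demand D = 511 × 260 = 132,860.
Production build-up factor (1 − d/p) = 1 − 511/1,940 = 0.7366.
Q* = √(2DS / (H(1 − d/p))) = √(2 × 132,860 × 659 / (6.31 × 0.7366)).
= √(175,109,480 / 4.6479) ≈ 6137.972.

Q* ≈ 6,138 gearboxes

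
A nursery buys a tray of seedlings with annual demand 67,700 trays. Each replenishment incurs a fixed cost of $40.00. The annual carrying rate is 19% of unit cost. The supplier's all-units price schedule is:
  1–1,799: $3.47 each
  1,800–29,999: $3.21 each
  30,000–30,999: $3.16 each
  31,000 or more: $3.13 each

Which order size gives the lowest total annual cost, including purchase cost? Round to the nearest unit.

Holding cost per unit per year at price C is H = 0.19·C.
Evaluate total cost at each tier's feasible EOQ or, if the EOQ is below the tier, at the tier's minimum quantity.
Tier 1 ($3.47): EOQ = 2866.1 exceeds tier's upper bound 1799, so this tier is dominated.
EOQ at $3.21 = 2980.0 (feasible in tier 2): TC = 67,700×$3.21 + (67,700/2980.0)×40 + (2980.0/2)×0.19×$3.21 = $219,134.48.
EOQ at $3.16 = 3003.4 < 30000, so use break Q=30000: TC = 67,700×$3.16 + (67,700/30000.0)×40 + (30000.0/2)×0.19×$3.16 = $223,028.27.
EOQ at $3.13 = 3017.8 < 31000, so use break Q=31000: TC = 67,700×$3.13 + (67,700/31000.0)×40 + (31000.0/2)×0.19×$3.13 = $221,206.20.
Lowest total cost is $219,134.48 at Q = 2980.0.

Q* ≈ 2,980 trays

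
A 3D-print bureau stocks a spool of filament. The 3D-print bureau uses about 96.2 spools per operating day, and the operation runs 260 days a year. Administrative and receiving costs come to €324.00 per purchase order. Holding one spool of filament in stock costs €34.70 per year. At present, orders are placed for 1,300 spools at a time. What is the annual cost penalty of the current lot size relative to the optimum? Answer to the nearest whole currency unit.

Extra cost ≈ €5,074 per year

Annual demand D = 96.2 × 260 = 25,012.
EOQ = √(2DS/H) = √(2 × 25,012 × 324 / 34.7) ≈ 683.43.
Cost at Q* = (D/Q*)S + (Q*/2)H = √(2DSH) ≈ €23,715.18.
Cost at Q = 1,300: (25,012/1,300)×324 + (1,300/2)×34.7 = €6,233.76 + €22,555.00 = €28,788.76.
Excess = €28,788.76 − €23,715.18 = €5,073.58.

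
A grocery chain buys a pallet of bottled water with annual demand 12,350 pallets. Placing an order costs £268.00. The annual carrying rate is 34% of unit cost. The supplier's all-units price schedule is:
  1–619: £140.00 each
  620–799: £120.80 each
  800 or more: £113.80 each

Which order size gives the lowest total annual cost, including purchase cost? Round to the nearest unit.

Holding cost per unit per year at price C is H = 0.34·C.
Candidates are each tier's EOQ (if it falls in that tier) and each price-break quantity.
EOQ at £140.00 = 372.9 (feasible in tier 1): TC = 12,350×£140.00 + (12,350/372.9)×268 + (372.9/2)×0.34×£140.00 = £1,746,750.86.
EOQ at £120.80 = 401.5 < 620, so use break Q=620: TC = 12,350×£120.80 + (12,350/620.0)×268 + (620.0/2)×0.34×£120.80 = £1,509,950.71.
EOQ at £113.80 = 413.6 < 800, so use break Q=800: TC = 12,350×£113.80 + (12,350/800.0)×268 + (800.0/2)×0.34×£113.80 = £1,425,044.05.
Lowest total cost is £1,425,044.05 at Q = 800.0.

Q* ≈ 800 pallets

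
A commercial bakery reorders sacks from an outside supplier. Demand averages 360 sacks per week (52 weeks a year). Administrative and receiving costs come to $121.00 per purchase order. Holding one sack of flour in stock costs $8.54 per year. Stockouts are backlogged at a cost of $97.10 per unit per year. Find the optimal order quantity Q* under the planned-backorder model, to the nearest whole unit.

Annual demand D = 360 × 52 = 18,720.
With planned backorders, Q* = √(2DS/H) · √((H+B)/B).
√(2DS/H) = √(2 × 18,720 × 121 / 8.54) = 728.336.
√((H+B)/B) = √((8.54+97.1)/97.1) = 1.0430.
Q* ≈ 759.690.

Q* ≈ 760 sacks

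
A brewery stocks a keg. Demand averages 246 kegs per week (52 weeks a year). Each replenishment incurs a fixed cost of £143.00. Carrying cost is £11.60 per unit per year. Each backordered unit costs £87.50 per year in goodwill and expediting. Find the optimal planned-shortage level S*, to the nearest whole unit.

S* ≈ 70 kegs

Annual demand D = 246 × 52 = 12,792.
With planned backorders, Q* = √(2DS/H) · √((H+B)/B).
√(2DS/H) = √(2 × 12,792 × 143 / 11.6) = 561.595.
√((H+B)/B) = √((11.6+87.5)/87.5) = 1.0642.
Q* ≈ 597.663.
S* = Q* · H/(H+B) = 597.663 × 11.6/99.1 ≈ 69.958.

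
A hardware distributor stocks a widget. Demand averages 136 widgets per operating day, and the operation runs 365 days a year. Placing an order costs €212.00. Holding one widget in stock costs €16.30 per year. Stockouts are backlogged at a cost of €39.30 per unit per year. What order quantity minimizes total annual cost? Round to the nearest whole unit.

Annual demand D = 136 × 365 = 49,640.
With planned backorders, Q* = √(2DS/H) · √((H+B)/B).
√(2DS/H) = √(2 × 49,640 × 212 / 16.3) = 1136.331.
√((H+B)/B) = √((16.3+39.3)/39.3) = 1.1894.
Q* ≈ 1351.594.

Q* ≈ 1,352 widgets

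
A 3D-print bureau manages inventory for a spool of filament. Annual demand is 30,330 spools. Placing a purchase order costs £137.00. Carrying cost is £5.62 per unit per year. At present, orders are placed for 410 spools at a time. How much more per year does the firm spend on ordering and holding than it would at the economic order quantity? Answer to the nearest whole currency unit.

Extra cost ≈ £4,453 per year

EOQ = √(2DS/H) = √(2 × 30,330 × 137 / 5.62) ≈ 1216.03.
Cost at Q* = (D/Q*)S + (Q*/2)H = √(2DSH) ≈ £6,834.07.
Cost at Q = 410: (30,330/410)×137 + (410/2)×5.62 = £10,134.66 + £1,152.10 = £11,286.76.
Excess = £11,286.76 − £6,834.07 = £4,452.69.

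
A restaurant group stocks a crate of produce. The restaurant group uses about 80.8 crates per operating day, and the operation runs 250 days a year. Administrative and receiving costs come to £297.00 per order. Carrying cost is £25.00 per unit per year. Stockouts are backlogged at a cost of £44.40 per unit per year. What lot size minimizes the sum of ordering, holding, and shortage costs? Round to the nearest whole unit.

Q* ≈ 866 crates

Annual demand D = 80.8 × 250 = 20,200.
With planned backorders, Q* = √(2DS/H) · √((H+B)/B).
√(2DS/H) = √(2 × 20,200 × 297 / 25) = 692.786.
√((H+B)/B) = √((25+44.4)/44.4) = 1.2502.
Q* ≈ 866.138.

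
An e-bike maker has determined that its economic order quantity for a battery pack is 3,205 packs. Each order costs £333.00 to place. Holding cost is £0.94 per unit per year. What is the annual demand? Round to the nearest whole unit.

Invert the EOQ relation Q*² = 2DS/H.
From Q* = √(2DS/H): D = Q*²H / (2S) = 3,205² × 0.94 / (2 × 333) = 14498.053.

D ≈ 14,498 packs per year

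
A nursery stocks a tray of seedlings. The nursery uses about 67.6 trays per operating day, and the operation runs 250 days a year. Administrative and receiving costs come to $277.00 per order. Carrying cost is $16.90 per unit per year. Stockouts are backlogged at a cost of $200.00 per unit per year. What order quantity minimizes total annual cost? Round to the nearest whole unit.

Annual demand D = 67.6 × 250 = 16,900.
With planned backorders, Q* = √(2DS/H) · √((H+B)/B).
√(2DS/H) = √(2 × 16,900 × 277 / 16.9) = 744.312.
√((H+B)/B) = √((16.9+200)/200) = 1.0414.
Q* ≈ 775.121.

Q* ≈ 775 trays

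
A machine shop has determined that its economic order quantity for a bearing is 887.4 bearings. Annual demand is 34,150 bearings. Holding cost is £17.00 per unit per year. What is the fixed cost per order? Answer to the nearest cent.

The basic EOQ model gives Q* = √(2DS/H); rearrange for the unknown.
From Q* = √(2DS/H): S = Q*²H / (2D) = 887.4² × 17 / (2 × 34,150) = 196.0050.

S ≈ £196.00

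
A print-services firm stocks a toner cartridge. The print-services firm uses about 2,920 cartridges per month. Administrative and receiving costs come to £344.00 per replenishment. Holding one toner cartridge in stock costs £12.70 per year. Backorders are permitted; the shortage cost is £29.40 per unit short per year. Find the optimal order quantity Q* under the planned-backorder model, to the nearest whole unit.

Q* ≈ 1,649 cartridges

Annual demand D = 2,920 × 12 = 35,040.
With planned backorders, Q* = √(2DS/H) · √((H+B)/B).
√(2DS/H) = √(2 × 35,040 × 344 / 12.7) = 1377.763.
√((H+B)/B) = √((12.7+29.4)/29.4) = 1.1967.
Q* ≈ 1648.701.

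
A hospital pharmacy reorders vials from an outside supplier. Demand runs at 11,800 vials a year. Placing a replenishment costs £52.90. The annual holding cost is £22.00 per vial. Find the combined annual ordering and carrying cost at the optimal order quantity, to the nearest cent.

TC* ≈ £5,240.77

Q* = √(2DS/H) = √(2 × 11,800 × 52.9 / 22) ≈ 238.22.
At the optimum the two cost components are equal, so total cost = 2·(Q*/2)H = Q*·H.
Minimum total = √(2DSH) = √(2 × 11,800 × 52.9 × 22) ≈ 5240.771.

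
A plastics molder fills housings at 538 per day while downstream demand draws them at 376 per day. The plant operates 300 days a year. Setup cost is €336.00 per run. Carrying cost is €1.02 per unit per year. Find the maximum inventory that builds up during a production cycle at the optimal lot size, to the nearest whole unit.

I_max ≈ 4,730 housings

Annual demand D = 376 × 300 = 112,800.
Production build-up factor (1 − d/p) = 1 − 376/538 = 0.3011.
Q* = √(2DS / (H(1 − d/p))) = √(2 × 112,800 × 336 / (1.02 × 0.3011)).
= √(75,801,600 / 0.3071) ≈ 15709.875.
Maximum inventory = Q*(1 − d/p) = 15709.875 × 0.3011 ≈ 4730.483.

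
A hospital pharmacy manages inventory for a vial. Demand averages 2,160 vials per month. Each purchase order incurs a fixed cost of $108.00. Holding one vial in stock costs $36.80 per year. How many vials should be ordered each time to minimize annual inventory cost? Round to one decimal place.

Q* ≈ 390.1 vials

Annual demand D = 2,160 × 12 = 25,920.
EOQ = √(2DS / H) = √(2 × 25,920 × 108 / 36.8).
= √(5,598,720 / 36.8) = √152,139.1304 ≈ 390.050.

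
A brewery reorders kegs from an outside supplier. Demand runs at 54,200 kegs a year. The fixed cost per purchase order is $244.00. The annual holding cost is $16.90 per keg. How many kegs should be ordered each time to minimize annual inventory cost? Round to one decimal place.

EOQ = √(2DS / H) = √(2 × 54,200 × 244 / 16.9).
= √(26,449,600 / 16.9) = √1,565,065.0888 ≈ 1251.026.

Q* ≈ 1,251.0 kegs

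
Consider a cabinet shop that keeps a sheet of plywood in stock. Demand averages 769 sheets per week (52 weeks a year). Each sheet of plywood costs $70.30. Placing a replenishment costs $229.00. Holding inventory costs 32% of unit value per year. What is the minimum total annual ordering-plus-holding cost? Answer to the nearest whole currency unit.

Annual demand D = 769 × 52 = 39,988.
Holding cost H = 0.32 × $70.30 = $22.4960 per unit per year.
EOQ = √(2DS/H) = √(2 × 39,988 × 229 / 22.496) ≈ 902.29.
At the optimum the two cost components are equal, so total cost = 2·(Q*/2)H = Q*·H.
Minimum total = √(2DSH) = √(2 × 39,988 × 229 × 22.496) ≈ 20297.859.

TC* ≈ $20,298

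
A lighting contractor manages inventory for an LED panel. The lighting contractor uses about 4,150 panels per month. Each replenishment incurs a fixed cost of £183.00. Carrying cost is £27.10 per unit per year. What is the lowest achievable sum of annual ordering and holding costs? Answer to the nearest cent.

Annual demand D = 4,150 × 12 = 49,800.
Q* = √(2DS/H) = √(2 × 49,800 × 183 / 27.1) ≈ 820.11.
At Q*, ordering cost (D/Q*)S equals holding cost (Q*/2)H, each = √(DSH/2).
Minimum total = √(2DSH) = √(2 × 49,800 × 183 × 27.1) ≈ 22224.902.

TC* ≈ £22,224.90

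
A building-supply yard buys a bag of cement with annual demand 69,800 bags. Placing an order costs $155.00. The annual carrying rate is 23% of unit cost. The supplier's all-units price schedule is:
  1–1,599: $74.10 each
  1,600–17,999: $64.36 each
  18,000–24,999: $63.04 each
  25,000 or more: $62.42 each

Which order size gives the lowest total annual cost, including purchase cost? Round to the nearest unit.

Holding cost per unit per year at price C is H = 0.23·C.
For each price level, check whether its EOQ is feasible; otherwise the best quantity at that price is the breakpoint.
EOQ at $74.10 = 1126.8 (feasible in tier 1): TC = 69,800×$74.10 + (69,800/1126.8)×155 + (1126.8/2)×0.23×$74.10 = $5,191,383.55.
EOQ at $64.36 = 1209.0 < 1600, so use break Q=1600: TC = 69,800×$64.36 + (69,800/1600.0)×155 + (1600.0/2)×0.23×$64.36 = $4,510,932.12.
EOQ at $63.04 = 1221.6 < 18000, so use break Q=18000: TC = 69,800×$63.04 + (69,800/18000.0)×155 + (18000.0/2)×0.23×$63.04 = $4,531,285.86.
EOQ at $62.42 = 1227.7 < 25000, so use break Q=25000: TC = 69,800×$62.42 + (69,800/25000.0)×155 + (25000.0/2)×0.23×$62.42 = $4,536,806.26.
Lowest total cost is $4,510,932.12 at Q = 1600.0.

Q* ≈ 1,600 bags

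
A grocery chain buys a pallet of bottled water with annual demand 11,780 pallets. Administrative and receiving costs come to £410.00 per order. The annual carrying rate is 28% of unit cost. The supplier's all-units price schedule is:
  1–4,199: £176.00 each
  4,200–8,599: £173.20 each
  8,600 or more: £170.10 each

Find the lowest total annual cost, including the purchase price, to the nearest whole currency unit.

TC* ≈ £2,095,098

Holding cost per unit per year at price C is H = 0.28·C.
Candidates are each tier's EOQ (if it falls in that tier) and each price-break quantity.
EOQ at £176.00 = 442.7 (feasible in tier 1): TC = 11,780×£176.00 + (11,780/442.7)×410 + (442.7/2)×0.28×£176.00 = £2,095,098.00.
EOQ at £173.20 = 446.3 < 4200, so use break Q=4200: TC = 11,780×£173.20 + (11,780/4200.0)×410 + (4200.0/2)×0.28×£173.20 = £2,143,287.55.
EOQ at £170.10 = 450.3 < 8600, so use break Q=8600: TC = 11,780×£170.10 + (11,780/8600.0)×410 + (8600.0/2)×0.28×£170.10 = £2,209,140.00.
Lowest total cost among the candidates is at Q = 442.7.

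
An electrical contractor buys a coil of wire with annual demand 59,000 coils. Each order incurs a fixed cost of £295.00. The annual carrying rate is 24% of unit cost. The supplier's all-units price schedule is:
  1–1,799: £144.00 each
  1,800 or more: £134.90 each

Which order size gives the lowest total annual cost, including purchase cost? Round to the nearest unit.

Q* ≈ 1,800 coils

Holding cost per unit per year at price C is H = 0.24·C.
Candidates are each tier's EOQ (if it falls in that tier) and each price-break quantity.
EOQ at £144.00 = 1003.6 (feasible in tier 1): TC = 59,000×£144.00 + (59,000/1003.6)×295 + (1003.6/2)×0.24×£144.00 = £8,530,684.77.
EOQ at £134.90 = 1036.9 < 1800, so use break Q=1800: TC = 59,000×£134.90 + (59,000/1800.0)×295 + (1800.0/2)×0.24×£134.90 = £7,997,907.84.
Lowest total cost is £7,997,907.84 at Q = 1800.0.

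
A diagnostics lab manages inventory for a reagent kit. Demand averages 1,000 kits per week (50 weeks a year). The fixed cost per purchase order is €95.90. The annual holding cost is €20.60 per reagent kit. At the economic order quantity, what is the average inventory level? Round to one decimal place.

Annual demand D = 1,000 × 50 = 50,000.
EOQ = √(2DS/H) = √(2 × 50,000 × 95.9 / 20.6) ≈ 682.30.
Average inventory = Q*/2 ≈ 682.30 / 2 = 341.150.

Average inventory ≈ 341.2 kits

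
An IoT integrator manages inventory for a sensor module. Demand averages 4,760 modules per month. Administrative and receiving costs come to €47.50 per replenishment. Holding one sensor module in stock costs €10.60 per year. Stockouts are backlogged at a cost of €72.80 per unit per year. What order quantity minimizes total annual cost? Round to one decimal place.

Annual demand D = 4,760 × 12 = 57,120.
With planned backorders, Q* = √(2DS/H) · √((H+B)/B).
√(2DS/H) = √(2 × 57,120 × 47.5 / 10.6) = 715.489.
√((H+B)/B) = √((10.6+72.8)/72.8) = 1.0703.
Q* ≈ 765.809.

Q* ≈ 765.8 modules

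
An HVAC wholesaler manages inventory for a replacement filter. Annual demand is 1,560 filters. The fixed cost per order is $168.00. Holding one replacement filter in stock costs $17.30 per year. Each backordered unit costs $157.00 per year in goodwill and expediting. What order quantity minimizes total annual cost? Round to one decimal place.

Q* ≈ 183.4 filters

With planned backorders, Q* = √(2DS/H) · √((H+B)/B).
√(2DS/H) = √(2 × 1,560 × 168 / 17.3) = 174.064.
√((H+B)/B) = √((17.3+157)/157) = 1.0537.
Q* ≈ 183.404.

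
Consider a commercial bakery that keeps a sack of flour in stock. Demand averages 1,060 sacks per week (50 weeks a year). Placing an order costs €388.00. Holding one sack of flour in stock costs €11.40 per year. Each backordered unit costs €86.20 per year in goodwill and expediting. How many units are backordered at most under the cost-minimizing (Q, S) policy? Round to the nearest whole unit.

S* ≈ 236 sacks

Annual demand D = 1,060 × 50 = 53,000.
With planned backorders, Q* = √(2DS/H) · √((H+B)/B).
√(2DS/H) = √(2 × 53,000 × 388 / 11.4) = 1899.400.
√((H+B)/B) = √((11.4+86.2)/86.2) = 1.0641.
Q* ≈ 2021.099.
S* = Q* · H/(H+B) = 2021.099 × 11.4/97.6 ≈ 236.071.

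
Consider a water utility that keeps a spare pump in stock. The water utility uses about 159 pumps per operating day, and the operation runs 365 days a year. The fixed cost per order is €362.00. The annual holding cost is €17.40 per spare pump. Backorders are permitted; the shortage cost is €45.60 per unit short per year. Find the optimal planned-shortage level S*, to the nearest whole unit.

Annual demand D = 159 × 365 = 58,035.
With planned backorders, Q* = √(2DS/H) · √((H+B)/B).
√(2DS/H) = √(2 × 58,035 × 362 / 17.4) = 1553.959.
√((H+B)/B) = √((17.4+45.6)/45.6) = 1.1754.
Q* ≈ 1826.533.
S* = Q* · H/(H+B) = 1826.533 × 17.4/63 ≈ 504.471.

S* ≈ 504 pumps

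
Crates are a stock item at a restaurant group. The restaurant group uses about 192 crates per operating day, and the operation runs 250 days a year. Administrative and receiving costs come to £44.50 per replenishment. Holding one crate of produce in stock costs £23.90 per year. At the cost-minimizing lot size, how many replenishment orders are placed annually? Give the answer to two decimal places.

Annual demand D = 192 × 250 = 48,000.
The optimal lot size = √(2DS/H) = √(2 × 48,000 × 44.5 / 23.9) ≈ 422.78.
Orders per year = D / Q* = 48,000 / 422.78 ≈ 113.534.

N ≈ 113.53 orders per year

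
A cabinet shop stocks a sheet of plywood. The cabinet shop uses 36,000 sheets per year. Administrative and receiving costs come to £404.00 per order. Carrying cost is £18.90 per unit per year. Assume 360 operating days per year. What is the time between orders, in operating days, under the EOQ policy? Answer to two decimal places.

T ≈ 12.41 days

The optimal lot size = √(2DS/H) = √(2 × 36,000 × 404 / 18.9) ≈ 1240.58.
Cycle time = Q*/D × 360 = 1240.58 / 36,000 × 360 ≈ 12.406 days.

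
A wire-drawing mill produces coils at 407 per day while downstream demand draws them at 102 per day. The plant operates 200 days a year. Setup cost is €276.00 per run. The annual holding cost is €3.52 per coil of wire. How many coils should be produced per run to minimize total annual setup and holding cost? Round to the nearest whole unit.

Q* ≈ 2,066 coils

Annual demand D = 102 × 200 = 20,400.
Production build-up factor (1 − d/p) = 1 − 102/407 = 0.7494.
Q* = √(2DS / (H(1 − d/p))) = √(2 × 20,400 × 276 / (3.52 × 0.7494)).
= √(11,260,800 / 2.6378) ≈ 2066.144.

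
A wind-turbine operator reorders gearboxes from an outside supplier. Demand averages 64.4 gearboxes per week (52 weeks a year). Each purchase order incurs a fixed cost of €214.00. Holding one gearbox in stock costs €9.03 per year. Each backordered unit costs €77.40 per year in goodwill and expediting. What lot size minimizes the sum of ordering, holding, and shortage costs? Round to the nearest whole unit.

Annual demand D = 64.4 × 52 = 3,348.8.
With planned backorders, Q* = √(2DS/H) · √((H+B)/B).
√(2DS/H) = √(2 × 3,348.8 × 214 / 9.03) = 398.403.
√((H+B)/B) = √((9.03+77.4)/77.4) = 1.0567.
Q* ≈ 421.002.

Q* ≈ 421 gearboxes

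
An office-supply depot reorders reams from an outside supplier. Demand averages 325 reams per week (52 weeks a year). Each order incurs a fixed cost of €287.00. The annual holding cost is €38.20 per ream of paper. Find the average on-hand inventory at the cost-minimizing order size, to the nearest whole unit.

Average inventory ≈ 252 reams

Annual demand D = 325 × 52 = 16,900.
EOQ = √(2DS/H) = √(2 × 16,900 × 287 / 38.2) ≈ 503.93.
Average inventory = Q*/2 ≈ 503.93 / 2 = 251.963.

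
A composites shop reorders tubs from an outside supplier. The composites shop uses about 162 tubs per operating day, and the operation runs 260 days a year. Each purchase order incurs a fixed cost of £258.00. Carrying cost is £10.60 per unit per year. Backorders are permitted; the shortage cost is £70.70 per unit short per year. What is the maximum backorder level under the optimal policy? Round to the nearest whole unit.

S* ≈ 200 tubs

Annual demand D = 162 × 260 = 42,120.
With planned backorders, Q* = √(2DS/H) · √((H+B)/B).
√(2DS/H) = √(2 × 42,120 × 258 / 10.6) = 1431.911.
√((H+B)/B) = √((10.6+70.7)/70.7) = 1.0723.
Q* ≈ 1535.507.
S* = Q* · H/(H+B) = 1535.507 × 10.6/81.3 ≈ 200.201.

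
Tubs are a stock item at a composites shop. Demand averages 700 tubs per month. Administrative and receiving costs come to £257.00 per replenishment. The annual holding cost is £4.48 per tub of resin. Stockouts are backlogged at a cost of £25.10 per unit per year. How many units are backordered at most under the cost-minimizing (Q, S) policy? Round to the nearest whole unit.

S* ≈ 161 tubs

Annual demand D = 700 × 12 = 8,400.
With planned backorders, Q* = √(2DS/H) · √((H+B)/B).
√(2DS/H) = √(2 × 8,400 × 257 / 4.48) = 981.708.
√((H+B)/B) = √((4.48+25.1)/25.1) = 1.0856.
Q* ≈ 1065.723.
S* = Q* · H/(H+B) = 1065.723 × 4.48/29.58 ≈ 161.408.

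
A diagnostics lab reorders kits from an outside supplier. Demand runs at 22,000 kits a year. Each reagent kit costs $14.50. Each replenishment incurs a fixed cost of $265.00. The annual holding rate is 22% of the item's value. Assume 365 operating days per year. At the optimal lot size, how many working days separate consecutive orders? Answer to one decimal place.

T ≈ 31.7 days

Holding cost H = 0.22 × $14.50 = $3.1900 per unit per year.
Q* = √(2DS/H) = √(2 × 22,000 × 265 / 3.19) ≈ 1911.85.
Cycle time = Q*/D × 365 = 1911.85 / 22,000 × 365 ≈ 31.719 days.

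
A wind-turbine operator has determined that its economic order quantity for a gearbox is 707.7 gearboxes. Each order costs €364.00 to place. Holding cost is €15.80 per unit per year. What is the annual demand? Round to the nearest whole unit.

Invert the EOQ relation Q*² = 2DS/H.
From Q* = √(2DS/H): D = Q*²H / (2S) = 707.7² × 15.8 / (2 × 364) = 10869.864.

D ≈ 10,870 gearboxes per year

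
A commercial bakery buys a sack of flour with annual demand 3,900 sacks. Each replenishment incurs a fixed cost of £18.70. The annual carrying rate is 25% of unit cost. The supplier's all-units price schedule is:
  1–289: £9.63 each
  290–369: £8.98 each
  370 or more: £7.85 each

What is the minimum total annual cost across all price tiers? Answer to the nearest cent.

TC* ≈ £31,175.17

Holding cost per unit per year at price C is H = 0.25·C.
Evaluate total cost at each tier's feasible EOQ or, if the EOQ is below the tier, at the tier's minimum quantity.
EOQ at £9.63 = 246.1 (feasible in tier 1): TC = 3,900×£9.63 + (3,900/246.1)×18.7 + (246.1/2)×0.25×£9.63 = £38,149.59.
EOQ at £8.98 = 254.9 < 290, so use break Q=290: TC = 3,900×£8.98 + (3,900/290.0)×18.7 + (290.0/2)×0.25×£8.98 = £35,599.01.
EOQ at £7.85 = 272.6 < 370, so use break Q=370: TC = 3,900×£7.85 + (3,900/370.0)×18.7 + (370.0/2)×0.25×£7.85 = £31,175.17.
Lowest total cost among the candidates is at Q = 370.0.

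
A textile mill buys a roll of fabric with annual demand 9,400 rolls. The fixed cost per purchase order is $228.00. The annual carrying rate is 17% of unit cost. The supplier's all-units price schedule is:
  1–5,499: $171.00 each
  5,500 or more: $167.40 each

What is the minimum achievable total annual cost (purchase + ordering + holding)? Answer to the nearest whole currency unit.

Holding cost per unit per year at price C is H = 0.17·C.
For each price level, check whether its EOQ is feasible; otherwise the best quantity at that price is the breakpoint.
EOQ at $171.00 = 384.0 (feasible in tier 1): TC = 9,400×$171.00 + (9,400/384.0)×228 + (384.0/2)×0.17×$171.00 = $1,618,562.69.
EOQ at $167.40 = 388.1 < 5500, so use break Q=5500: TC = 9,400×$167.40 + (9,400/5500.0)×228 + (5500.0/2)×0.17×$167.40 = $1,652,209.17.
Lowest total cost among the candidates is at Q = 384.0.

TC* ≈ $1,618,563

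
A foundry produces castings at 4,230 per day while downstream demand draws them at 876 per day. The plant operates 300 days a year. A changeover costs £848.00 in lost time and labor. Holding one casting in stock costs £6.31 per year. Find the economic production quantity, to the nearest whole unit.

Q* ≈ 9,438 castings

Annual demand D = 876 × 300 = 262,800.
Production build-up factor (1 − d/p) = 1 − 876/4,230 = 0.7929.
Q* = √(2DS / (H(1 − d/p))) = √(2 × 262,800 × 848 / (6.31 × 0.7929)).
= √(445,708,800 / 5.0032) ≈ 9438.426.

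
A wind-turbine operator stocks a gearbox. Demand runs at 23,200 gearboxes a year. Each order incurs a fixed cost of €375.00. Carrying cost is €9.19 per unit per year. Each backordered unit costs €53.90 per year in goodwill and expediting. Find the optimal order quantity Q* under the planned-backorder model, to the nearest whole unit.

With planned backorders, Q* = √(2DS/H) · √((H+B)/B).
√(2DS/H) = √(2 × 23,200 × 375 / 9.19) = 1375.995.
√((H+B)/B) = √((9.19+53.9)/53.9) = 1.0819.
Q* ≈ 1488.685.

Q* ≈ 1,489 gearboxes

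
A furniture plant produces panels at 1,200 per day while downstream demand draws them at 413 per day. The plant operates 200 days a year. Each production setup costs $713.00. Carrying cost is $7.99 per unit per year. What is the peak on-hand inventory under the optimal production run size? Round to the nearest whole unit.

Annual demand D = 413 × 200 = 82,600.
Production build-up factor (1 − d/p) = 1 − 413/1,200 = 0.6558.
Q* = √(2DS / (H(1 − d/p))) = √(2 × 82,600 × 713 / (7.99 × 0.6558)).
= √(117,787,600 / 5.2401) ≈ 4741.106.
Maximum inventory = Q*(1 − d/p) = 4741.106 × 0.6558 ≈ 3109.375.

I_max ≈ 3,109 panels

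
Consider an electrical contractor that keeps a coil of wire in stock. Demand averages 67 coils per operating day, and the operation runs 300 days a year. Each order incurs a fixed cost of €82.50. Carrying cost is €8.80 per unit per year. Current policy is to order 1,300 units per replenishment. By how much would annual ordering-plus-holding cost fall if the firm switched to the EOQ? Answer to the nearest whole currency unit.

Annual demand D = 67 × 300 = 20,100.
EOQ = √(2DS/H) = √(2 × 20,100 × 82.5 / 8.8) ≈ 613.90.
Cost at Q* = (D/Q*)S + (Q*/2)H = √(2DSH) ≈ €5,402.33.
Cost at Q = 1,300: (20,100/1,300)×82.5 + (1,300/2)×8.8 = €1,275.58 + €5,720.00 = €6,995.58.
Excess = €6,995.58 − €5,402.33 = €1,593.24.

Extra cost ≈ €1,593 per year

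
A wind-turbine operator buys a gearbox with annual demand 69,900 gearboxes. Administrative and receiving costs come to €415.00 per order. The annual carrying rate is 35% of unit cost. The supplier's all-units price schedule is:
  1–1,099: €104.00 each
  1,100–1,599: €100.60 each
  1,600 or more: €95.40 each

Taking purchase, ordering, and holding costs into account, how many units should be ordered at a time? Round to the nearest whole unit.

Holding cost per unit per year at price C is H = 0.35·C.
Candidates are each tier's EOQ (if it falls in that tier) and each price-break quantity.
Tier 1 (€104.00): EOQ = 1262.5 exceeds tier's upper bound 1099, so this tier is dominated.
EOQ at €100.60 = 1283.6 (feasible in tier 2): TC = 69,900×€100.60 + (69,900/1283.6)×415 + (1283.6/2)×0.35×€100.60 = €7,077,137.11.
EOQ at €95.40 = 1318.2 < 1600, so use break Q=1600: TC = 69,900×€95.40 + (69,900/1600.0)×415 + (1600.0/2)×0.35×€95.40 = €6,713,302.31.
Lowest total cost is €6,713,302.31 at Q = 1600.0.

Q* ≈ 1,600 gearboxes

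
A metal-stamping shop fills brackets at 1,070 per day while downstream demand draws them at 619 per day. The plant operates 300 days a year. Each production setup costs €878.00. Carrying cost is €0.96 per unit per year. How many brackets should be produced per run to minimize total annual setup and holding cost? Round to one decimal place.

Q* ≈ 28,388.1 brackets

Annual demand D = 619 × 300 = 185,700.
Production build-up factor (1 − d/p) = 1 − 619/1,070 = 0.4215.
Q* = √(2DS / (H(1 − d/p))) = √(2 × 185,700 × 878 / (0.96 × 0.4215)).
= √(326,089,200 / 0.4046) ≈ 28388.092.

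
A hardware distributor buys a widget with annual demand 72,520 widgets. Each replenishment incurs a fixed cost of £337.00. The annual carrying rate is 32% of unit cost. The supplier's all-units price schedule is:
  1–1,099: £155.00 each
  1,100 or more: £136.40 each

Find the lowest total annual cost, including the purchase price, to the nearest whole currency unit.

Holding cost per unit per year at price C is H = 0.32·C.
Evaluate total cost at each tier's feasible EOQ or, if the EOQ is below the tier, at the tier's minimum quantity.
EOQ at £155.00 = 992.7 (feasible in tier 1): TC = 72,520×£155.00 + (72,520/992.7)×337 + (992.7/2)×0.32×£155.00 = £11,289,837.92.
EOQ at £136.40 = 1058.2 < 1100, so use break Q=1100: TC = 72,520×£136.40 + (72,520/1100.0)×337 + (1100.0/2)×0.32×£136.40 = £9,937,951.89.
Lowest total cost among the candidates is at Q = 1100.0.

TC* ≈ £9,937,952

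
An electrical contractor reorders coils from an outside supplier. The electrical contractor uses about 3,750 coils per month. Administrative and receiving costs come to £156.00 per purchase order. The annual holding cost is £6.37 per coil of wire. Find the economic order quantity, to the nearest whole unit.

Q* ≈ 1,485 coils

Annual demand D = 3,750 × 12 = 45,000.
EOQ = √(2DS / H) = √(2 × 45,000 × 156 / 6.37).
= √(14,040,000 / 6.37) = √2,204,081.6327 ≈ 1484.615.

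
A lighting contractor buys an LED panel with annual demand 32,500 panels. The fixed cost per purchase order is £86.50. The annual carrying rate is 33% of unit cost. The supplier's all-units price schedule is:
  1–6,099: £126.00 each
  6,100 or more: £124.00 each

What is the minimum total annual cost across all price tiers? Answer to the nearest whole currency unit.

Holding cost per unit per year at price C is H = 0.33·C.
Evaluate total cost at each tier's feasible EOQ or, if the EOQ is below the tier, at the tier's minimum quantity.
EOQ at £126.00 = 367.7 (feasible in tier 1): TC = 32,500×£126.00 + (32,500/367.7)×86.5 + (367.7/2)×0.33×£126.00 = £4,110,289.98.
EOQ at £124.00 = 370.7 < 6100, so use break Q=6100: TC = 32,500×£124.00 + (32,500/6100.0)×86.5 + (6100.0/2)×0.33×£124.00 = £4,155,266.86.
Lowest total cost among the candidates is at Q = 367.7.

TC* ≈ £4,110,290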